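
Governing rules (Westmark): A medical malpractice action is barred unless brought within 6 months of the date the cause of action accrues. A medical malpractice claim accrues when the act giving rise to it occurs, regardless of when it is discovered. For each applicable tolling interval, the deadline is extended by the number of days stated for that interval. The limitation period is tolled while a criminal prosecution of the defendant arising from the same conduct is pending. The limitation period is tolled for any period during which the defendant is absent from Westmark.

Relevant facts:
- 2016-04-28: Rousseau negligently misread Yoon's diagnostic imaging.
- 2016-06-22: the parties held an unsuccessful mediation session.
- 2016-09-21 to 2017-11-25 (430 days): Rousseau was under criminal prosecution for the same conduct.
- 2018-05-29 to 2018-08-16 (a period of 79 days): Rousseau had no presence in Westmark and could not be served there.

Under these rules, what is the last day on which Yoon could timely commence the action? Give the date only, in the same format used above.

2018-01-01

The limitation period began to run on 2016-04-28.
Adding the 6 months base period to 2016-04-28 gives a deadline of 2016-10-28, before any tolling.
The period was tolled for 430 days by the pending criminal prosecution (2016-09-21 to 2017-11-25), pushing the deadline to 2018-01-01.
By the time the defendant's absence from the jurisdiction began on 2018-05-29, the limitation period had already expired on 2018-01-01; that interval cannot revive it.
None of the other events listed affects the running of the period under the stated rules.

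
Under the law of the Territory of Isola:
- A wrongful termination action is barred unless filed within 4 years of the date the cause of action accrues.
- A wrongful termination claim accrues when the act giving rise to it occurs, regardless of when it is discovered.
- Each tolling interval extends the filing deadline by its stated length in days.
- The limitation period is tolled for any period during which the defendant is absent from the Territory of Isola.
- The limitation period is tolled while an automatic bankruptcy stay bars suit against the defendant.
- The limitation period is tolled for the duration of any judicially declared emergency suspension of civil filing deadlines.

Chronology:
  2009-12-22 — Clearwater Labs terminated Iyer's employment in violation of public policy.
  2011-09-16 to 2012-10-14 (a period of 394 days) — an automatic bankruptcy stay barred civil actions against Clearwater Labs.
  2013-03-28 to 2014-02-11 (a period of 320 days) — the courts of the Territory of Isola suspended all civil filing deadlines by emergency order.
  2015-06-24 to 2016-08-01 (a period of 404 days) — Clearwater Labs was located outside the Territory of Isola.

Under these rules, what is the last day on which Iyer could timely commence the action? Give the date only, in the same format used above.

2017-01-13

The limitation period began to run on 2009-12-22.
The untolled deadline — 4 years after 2009-12-22 — is 2013-12-22.
The period was tolled for 394 days by the automatic bankruptcy stay (2011-09-16 to 2012-10-14), pushing the deadline to 2015-01-20.
The emergency suspension of filing deadlines from 2013-03-28 to 2014-02-11 tolled the period for 320 days, extending the deadline to 2015-12-06.
The defendant's absence from the jurisdiction from 2015-06-24 to 2016-08-01 tolled the period for 404 days, extending the deadline to 2017-01-13.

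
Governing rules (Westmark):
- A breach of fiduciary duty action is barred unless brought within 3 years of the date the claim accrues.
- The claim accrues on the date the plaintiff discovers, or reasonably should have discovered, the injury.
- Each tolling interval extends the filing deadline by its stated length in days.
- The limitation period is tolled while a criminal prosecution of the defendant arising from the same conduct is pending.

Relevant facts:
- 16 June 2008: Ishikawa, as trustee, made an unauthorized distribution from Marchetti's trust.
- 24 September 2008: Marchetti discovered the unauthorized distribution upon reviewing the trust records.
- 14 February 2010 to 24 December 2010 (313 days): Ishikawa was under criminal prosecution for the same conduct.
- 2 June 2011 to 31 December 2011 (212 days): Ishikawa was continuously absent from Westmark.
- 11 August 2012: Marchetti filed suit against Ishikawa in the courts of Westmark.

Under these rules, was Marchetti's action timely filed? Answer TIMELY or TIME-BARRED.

Accrual is tied to discovery, so the period began on 24 September 2008 rather than on 16 June 2008 when the act occurred.
The untolled deadline — 3 years after 24 September 2008 — is 24 September 2011.
The pending criminal prosecution from 14 February 2010 to 24 December 2010 tolled the period for 313 days, extending the deadline to 2 August 2012.
No stated provision tolls the period for the defendant's absence, so the interval from 2 June 2011 to 31 December 2011 has no effect on the deadline.
Marchetti filed on 11 August 2012, after the 2 August 2012 deadline, so the action is time-barred.

TIME-BARRED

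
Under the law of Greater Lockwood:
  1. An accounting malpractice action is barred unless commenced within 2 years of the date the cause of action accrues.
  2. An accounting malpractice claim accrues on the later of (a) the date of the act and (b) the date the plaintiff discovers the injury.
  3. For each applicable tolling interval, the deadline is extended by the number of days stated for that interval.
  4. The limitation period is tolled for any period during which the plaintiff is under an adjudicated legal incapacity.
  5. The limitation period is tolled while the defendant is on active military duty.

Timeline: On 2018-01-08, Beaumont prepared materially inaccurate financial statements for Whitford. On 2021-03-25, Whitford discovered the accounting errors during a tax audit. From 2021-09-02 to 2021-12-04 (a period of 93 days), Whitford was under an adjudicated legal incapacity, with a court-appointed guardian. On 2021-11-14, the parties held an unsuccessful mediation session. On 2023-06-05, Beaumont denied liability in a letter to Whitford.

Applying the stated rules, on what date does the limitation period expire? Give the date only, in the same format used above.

The claim accrued on 2021-03-25 — the later of the 2018-01-08 act and the 2021-03-25 discovery.
The untolled deadline — 2 years after 2021-03-25 — is 2023-03-25.
Because the plaintiff's legal incapacity ran from 2021-09-02 to 2021-12-04, the deadline is extended by 93 days to 2023-06-26.
None of the other events listed affects the running of the period under the stated rules.

2023-06-26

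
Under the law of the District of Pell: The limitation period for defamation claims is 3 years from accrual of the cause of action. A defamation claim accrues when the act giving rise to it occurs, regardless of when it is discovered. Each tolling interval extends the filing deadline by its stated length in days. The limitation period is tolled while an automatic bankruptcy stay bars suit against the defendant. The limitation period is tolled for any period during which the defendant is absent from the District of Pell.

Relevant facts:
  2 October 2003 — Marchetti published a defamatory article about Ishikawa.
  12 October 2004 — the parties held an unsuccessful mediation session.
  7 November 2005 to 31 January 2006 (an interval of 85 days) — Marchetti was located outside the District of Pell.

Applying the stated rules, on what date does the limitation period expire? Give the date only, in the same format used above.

The cause of action accrued on 2 October 2003, the date of the act.
Adding the 3 years base period to 2 October 2003 gives a deadline of 2 October 2006, before any tolling.
The period was tolled for 85 days by the defendant's absence from the jurisdiction (7 November 2005 to 31 January 2006), pushing the deadline to 26 December 2006.
None of the other events listed affects the running of the period under the stated rules.

26 December 2006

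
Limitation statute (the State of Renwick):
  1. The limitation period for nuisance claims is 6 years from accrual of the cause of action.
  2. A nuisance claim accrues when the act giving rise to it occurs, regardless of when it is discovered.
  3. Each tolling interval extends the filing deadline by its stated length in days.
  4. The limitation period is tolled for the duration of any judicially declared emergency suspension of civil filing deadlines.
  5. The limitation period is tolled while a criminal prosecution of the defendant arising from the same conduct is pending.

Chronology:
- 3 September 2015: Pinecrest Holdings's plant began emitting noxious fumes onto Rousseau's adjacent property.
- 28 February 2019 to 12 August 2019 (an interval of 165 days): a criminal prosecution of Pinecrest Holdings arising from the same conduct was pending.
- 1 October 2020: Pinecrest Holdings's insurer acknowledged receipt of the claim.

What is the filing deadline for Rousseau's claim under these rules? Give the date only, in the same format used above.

15 February 2022

The claim accrued on 3 September 2015, when the wrongful act occurred.
Adding the 6 years base period to 3 September 2015 gives a deadline of 3 September 2021, before any tolling.
The pending criminal prosecution from 28 February 2019 to 12 August 2019 tolled the period for 165 days, extending the deadline to 15 February 2022.
The other events in the timeline have no effect on the limitation period under the stated rules.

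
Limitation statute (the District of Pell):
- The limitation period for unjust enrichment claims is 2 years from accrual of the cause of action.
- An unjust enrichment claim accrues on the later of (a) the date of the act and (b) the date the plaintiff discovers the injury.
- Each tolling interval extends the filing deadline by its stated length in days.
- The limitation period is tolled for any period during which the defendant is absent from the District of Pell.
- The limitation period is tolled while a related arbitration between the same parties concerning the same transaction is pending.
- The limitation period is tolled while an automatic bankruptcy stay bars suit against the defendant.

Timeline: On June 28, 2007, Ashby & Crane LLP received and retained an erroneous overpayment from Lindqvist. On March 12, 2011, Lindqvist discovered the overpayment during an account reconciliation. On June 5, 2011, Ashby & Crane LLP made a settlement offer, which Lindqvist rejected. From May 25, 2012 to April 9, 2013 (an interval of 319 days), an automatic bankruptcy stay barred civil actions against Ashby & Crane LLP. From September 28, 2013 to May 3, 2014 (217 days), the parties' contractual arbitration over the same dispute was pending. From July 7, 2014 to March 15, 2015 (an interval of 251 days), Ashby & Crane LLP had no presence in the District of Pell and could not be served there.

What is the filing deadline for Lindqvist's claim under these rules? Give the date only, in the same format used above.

Because discovery on March 12, 2011 post-dates the June 28, 2007 act, accrual under the later-of rule falls on March 12, 2011.
2 years from March 12, 2011 is March 12, 2013.
The automatic bankruptcy stay from May 25, 2012 to April 9, 2013 tolled the period for 319 days, extending the deadline to January 25, 2014.
The period was tolled for 217 days by the pending related arbitration (September 28, 2013 to May 3, 2014), pushing the deadline to August 30, 2014.
The defendant's absence from the jurisdiction from July 7, 2014 to March 15, 2015 tolled the period for 251 days, extending the deadline to May 8, 2015.
The other events in the timeline have no effect on the limitation period under the stated rules.

May 8, 2015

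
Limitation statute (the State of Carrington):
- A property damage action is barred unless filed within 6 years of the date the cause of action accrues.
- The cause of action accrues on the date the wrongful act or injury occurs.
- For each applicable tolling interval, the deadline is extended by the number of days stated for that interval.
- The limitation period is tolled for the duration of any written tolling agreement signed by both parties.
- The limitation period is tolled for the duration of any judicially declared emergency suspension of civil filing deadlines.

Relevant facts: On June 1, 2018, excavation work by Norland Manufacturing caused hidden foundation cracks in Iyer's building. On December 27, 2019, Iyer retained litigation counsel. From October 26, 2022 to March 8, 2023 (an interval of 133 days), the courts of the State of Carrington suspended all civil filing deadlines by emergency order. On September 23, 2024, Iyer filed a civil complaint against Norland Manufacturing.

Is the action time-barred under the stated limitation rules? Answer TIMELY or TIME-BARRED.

TIMELY

The claim accrued on June 1, 2018, when the wrongful act occurred.
Adding the 6 years base period to June 1, 2018 gives a deadline of June 1, 2024, before any tolling.
The emergency suspension of filing deadlines from October 26, 2022 to March 8, 2023 tolled the period for 133 days, extending the deadline to October 12, 2024.
Nothing else in the chronology tolls or restarts the period.
The September 23, 2024 filing precedes the October 12, 2024 deadline; the claim is timely.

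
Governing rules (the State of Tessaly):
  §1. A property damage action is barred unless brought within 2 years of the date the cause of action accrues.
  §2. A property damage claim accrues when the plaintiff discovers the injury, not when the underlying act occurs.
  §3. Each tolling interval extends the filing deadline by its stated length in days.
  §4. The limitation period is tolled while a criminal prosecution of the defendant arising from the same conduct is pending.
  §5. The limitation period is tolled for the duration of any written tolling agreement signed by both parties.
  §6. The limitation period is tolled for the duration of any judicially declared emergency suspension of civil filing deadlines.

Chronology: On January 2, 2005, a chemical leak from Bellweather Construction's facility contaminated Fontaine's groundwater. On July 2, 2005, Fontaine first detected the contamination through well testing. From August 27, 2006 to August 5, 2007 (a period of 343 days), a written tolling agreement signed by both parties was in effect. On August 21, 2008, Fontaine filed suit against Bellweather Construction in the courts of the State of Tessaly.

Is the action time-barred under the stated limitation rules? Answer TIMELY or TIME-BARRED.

Under the discovery rule, the claim accrued on July 2, 2005, when Fontaine discovered the injury — not on the January 2, 2005 date of the underlying act.
Adding the 2 years base period to July 2, 2005 gives a deadline of July 2, 2007, before any tolling.
The period was tolled for 343 days by the written tolling agreement (August 27, 2006 to August 5, 2007), pushing the deadline to June 9, 2008.
The August 21, 2008 filing falls after the June 9, 2008 deadline; the claim is time-barred.

TIME-BARRED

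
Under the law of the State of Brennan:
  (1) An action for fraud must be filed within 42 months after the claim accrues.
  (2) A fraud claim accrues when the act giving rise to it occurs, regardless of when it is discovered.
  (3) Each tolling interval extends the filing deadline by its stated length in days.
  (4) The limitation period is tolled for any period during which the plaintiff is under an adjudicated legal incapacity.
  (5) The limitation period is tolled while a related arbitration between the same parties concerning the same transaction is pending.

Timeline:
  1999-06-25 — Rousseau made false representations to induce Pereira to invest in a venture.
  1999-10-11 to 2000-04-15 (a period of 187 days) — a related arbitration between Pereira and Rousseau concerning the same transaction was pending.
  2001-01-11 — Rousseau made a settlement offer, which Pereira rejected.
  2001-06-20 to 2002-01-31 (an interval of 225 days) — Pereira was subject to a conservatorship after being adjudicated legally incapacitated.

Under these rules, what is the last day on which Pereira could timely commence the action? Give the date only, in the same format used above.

The limitation period began to run on 1999-06-25.
Adding the 42 months base period to 1999-06-25 gives a deadline of 2002-12-25, before any tolling.
The period was tolled for 187 days by the pending related arbitration (1999-10-11 to 2000-04-15), pushing the deadline to 2003-06-30.
Because the plaintiff's legal incapacity ran from 2001-06-20 to 2002-01-31, the deadline is extended by 225 days to 2004-02-10.
None of the other events listed affects the running of the period under the stated rules.

2004-02-10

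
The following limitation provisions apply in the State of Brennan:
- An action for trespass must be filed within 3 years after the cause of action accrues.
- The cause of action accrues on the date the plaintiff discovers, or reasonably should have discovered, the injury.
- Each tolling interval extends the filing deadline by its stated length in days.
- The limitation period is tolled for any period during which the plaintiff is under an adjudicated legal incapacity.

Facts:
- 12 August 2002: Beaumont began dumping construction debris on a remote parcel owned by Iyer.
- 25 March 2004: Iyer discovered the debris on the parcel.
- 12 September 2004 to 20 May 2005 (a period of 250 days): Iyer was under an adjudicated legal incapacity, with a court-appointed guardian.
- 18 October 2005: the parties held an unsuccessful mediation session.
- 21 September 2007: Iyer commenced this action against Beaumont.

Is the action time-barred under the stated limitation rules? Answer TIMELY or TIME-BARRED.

The claim did not accrue until Iyer discovered the injury on 25 March 2004; the 12 August 2002 act date does not start the clock under the stated rule.
3 years from 25 March 2004 is 25 March 2007.
The plaintiff's legal incapacity from 12 September 2004 to 20 May 2005 tolled the period for 250 days, extending the deadline to 30 November 2007.
None of the other events listed affects the running of the period under the stated rules.
Filing on 21 September 2007 beat the 30 November 2007 deadline — the action is timely.

TIMELY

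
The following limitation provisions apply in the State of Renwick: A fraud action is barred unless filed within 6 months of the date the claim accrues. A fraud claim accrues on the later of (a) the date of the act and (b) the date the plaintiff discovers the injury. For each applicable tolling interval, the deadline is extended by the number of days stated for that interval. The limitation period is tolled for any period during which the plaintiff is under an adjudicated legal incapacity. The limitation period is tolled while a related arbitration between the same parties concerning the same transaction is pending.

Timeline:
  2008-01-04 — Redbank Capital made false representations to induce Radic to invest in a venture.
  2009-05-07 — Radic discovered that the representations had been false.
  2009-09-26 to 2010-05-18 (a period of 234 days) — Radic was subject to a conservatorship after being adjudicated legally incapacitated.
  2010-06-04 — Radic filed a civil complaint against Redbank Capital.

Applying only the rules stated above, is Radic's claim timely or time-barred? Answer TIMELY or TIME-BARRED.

The claim accrued on 2009-05-07 — the later of the 2008-01-04 act and the 2009-05-07 discovery.
6 months from 2009-05-07 is 2009-11-07.
The plaintiff's legal incapacity from 2009-09-26 to 2010-05-18 tolled the period for 234 days, extending the deadline to 2010-06-29.
Radic filed on 2010-06-04, before the 2010-06-29 deadline, so the action is timely.

TIMELY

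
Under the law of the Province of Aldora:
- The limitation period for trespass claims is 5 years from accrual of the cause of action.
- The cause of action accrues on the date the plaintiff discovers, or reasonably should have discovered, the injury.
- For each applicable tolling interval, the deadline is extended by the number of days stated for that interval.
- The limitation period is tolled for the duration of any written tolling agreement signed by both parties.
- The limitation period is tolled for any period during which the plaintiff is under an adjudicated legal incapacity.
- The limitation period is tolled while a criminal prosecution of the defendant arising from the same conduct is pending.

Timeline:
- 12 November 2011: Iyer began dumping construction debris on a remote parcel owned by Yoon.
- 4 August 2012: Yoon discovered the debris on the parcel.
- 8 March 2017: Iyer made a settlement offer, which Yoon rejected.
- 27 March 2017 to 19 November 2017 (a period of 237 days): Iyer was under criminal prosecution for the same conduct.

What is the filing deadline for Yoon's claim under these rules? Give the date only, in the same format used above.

29 March 2018

The claim did not accrue until Yoon discovered the injury on 4 August 2012; the 12 November 2011 act date does not start the clock under the stated rule.
5 years from 4 August 2012 is 4 August 2017.
The period was tolled for 237 days by the pending criminal prosecution (27 March 2017 to 19 November 2017), pushing the deadline to 29 March 2018.
None of the other events listed affects the running of the period under the stated rules.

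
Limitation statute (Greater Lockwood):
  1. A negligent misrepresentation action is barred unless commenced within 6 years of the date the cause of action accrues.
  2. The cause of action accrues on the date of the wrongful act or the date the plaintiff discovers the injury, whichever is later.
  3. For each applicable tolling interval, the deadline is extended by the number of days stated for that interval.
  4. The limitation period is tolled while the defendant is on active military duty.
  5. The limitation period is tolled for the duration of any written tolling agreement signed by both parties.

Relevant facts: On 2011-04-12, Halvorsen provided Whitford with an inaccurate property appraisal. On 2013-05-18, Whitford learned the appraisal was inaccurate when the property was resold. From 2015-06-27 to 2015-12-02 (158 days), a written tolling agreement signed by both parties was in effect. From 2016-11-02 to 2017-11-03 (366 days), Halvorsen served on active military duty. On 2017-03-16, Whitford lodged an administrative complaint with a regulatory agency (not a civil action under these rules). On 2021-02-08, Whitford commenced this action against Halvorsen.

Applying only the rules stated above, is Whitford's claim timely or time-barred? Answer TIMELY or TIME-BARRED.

Because discovery on 2013-05-18 post-dates the 2011-04-12 act, accrual under the later-of rule falls on 2013-05-18.
6 years from 2013-05-18 is 2019-05-18.
The written tolling agreement from 2015-06-27 to 2015-12-02 tolled the period for 158 days, extending the deadline to 2019-10-23.
The period was tolled for 366 days by the defendant's active military service (2016-11-02 to 2017-11-03), pushing the deadline to 2020-10-23.
The other events in the timeline have no effect on the limitation period under the stated rules.
Whitford filed on 2021-02-08, after the 2020-10-23 deadline, so the action is time-barred.

TIME-BARRED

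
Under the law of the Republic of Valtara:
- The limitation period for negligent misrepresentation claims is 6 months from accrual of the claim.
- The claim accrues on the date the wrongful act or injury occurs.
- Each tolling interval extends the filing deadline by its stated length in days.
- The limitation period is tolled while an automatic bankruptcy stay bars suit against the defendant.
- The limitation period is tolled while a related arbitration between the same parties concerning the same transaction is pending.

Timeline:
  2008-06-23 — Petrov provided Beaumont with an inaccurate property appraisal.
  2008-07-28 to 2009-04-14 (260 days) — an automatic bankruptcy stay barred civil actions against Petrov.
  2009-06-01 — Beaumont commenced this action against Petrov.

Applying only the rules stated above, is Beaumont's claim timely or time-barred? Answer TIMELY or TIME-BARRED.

TIMELY

The claim accrued on 2008-06-23, when the wrongful act occurred.
6 months from 2008-06-23 is 2008-12-23.
The automatic bankruptcy stay from 2008-07-28 to 2009-04-14 tolled the period for 260 days, extending the deadline to 2009-09-09.
The 2009-06-01 filing precedes the 2009-09-09 deadline; the claim is timely.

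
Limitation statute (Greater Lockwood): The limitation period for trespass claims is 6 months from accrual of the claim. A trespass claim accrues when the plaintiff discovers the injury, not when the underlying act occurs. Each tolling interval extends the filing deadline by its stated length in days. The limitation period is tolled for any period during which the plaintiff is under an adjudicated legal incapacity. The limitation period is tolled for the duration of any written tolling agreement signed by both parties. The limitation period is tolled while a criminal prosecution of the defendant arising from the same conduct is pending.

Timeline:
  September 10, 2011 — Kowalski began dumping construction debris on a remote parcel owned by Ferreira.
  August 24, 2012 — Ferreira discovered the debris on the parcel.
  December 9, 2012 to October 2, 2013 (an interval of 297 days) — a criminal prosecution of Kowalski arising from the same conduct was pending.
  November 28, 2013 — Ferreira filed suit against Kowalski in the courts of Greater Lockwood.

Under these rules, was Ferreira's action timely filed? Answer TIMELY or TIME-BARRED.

TIMELY

Accrual is tied to discovery, so the period began on August 24, 2012 rather than on September 10, 2011 when the act occurred.
6 months from August 24, 2012 is February 24, 2013.
The pending criminal prosecution from December 9, 2012 to October 2, 2013 tolled the period for 297 days, extending the deadline to December 18, 2013.
Ferreira filed on November 28, 2013, before the December 18, 2013 deadline, so the action is timely.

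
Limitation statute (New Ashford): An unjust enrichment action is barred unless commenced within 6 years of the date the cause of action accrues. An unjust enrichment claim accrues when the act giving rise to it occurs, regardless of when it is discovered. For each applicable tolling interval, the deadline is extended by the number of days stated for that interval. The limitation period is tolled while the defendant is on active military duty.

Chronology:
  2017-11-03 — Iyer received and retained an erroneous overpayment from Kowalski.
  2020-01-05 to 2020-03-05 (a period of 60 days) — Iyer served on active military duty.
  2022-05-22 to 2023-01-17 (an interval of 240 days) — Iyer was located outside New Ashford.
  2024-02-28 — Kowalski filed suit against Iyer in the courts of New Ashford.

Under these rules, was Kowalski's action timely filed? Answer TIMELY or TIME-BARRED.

TIME-BARRED

The claim accrued on 2017-11-03, when the wrongful act occurred.
Adding the 6 years base period to 2017-11-03 gives a deadline of 2023-11-03, before any tolling.
The period was tolled for 60 days by the defendant's active military service (2020-01-05 to 2020-03-05), pushing the deadline to 2024-01-02.
Although the defendant's absence ran from 2022-05-22 to 2023-01-17, the stated rules do not make that a tolling event, so it is disregarded.
Filing on 2024-02-28 missed the 2024-01-02 deadline — the action is time-barred.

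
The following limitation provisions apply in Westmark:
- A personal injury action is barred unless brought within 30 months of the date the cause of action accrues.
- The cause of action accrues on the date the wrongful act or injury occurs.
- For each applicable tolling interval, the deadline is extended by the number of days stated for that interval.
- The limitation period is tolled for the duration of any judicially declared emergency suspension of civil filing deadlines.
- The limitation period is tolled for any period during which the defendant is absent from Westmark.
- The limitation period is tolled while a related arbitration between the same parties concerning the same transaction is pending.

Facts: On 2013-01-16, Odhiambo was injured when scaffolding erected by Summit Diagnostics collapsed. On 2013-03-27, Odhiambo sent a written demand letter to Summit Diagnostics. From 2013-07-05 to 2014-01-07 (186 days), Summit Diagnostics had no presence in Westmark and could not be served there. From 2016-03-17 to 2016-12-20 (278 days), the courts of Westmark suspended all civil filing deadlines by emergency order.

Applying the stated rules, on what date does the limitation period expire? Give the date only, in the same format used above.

2016-01-18

The cause of action accrued on 2013-01-16, the date of the act.
Adding the 30 months base period to 2013-01-16 gives a deadline of 2015-07-16, before any tolling.
The defendant's absence from the jurisdiction from 2013-07-05 to 2014-01-07 tolled the period for 186 days, extending the deadline to 2016-01-18.
The emergency suspension of filing deadlines from 2016-03-17 to 2016-12-20 began after the period had already run on 2016-01-18, so it has no tolling effect.
The other events in the timeline have no effect on the limitation period under the stated rules.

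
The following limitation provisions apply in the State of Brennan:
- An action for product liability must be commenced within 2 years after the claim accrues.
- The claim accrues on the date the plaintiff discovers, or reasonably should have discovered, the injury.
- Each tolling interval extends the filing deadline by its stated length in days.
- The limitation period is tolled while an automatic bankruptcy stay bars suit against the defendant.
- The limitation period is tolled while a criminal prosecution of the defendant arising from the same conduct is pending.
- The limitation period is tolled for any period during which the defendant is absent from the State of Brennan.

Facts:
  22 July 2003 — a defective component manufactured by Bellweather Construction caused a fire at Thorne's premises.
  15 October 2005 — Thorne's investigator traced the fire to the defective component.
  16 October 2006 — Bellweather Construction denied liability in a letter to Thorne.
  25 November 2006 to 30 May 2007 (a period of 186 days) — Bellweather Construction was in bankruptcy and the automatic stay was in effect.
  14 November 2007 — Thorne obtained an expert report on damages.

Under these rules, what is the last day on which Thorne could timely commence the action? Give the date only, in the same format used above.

18 April 2008

The claim did not accrue until Thorne discovered the injury on 15 October 2005; the 22 July 2003 act date does not start the clock under the stated rule.
The untolled deadline — 2 years after 15 October 2005 — is 15 October 2007.
The period was tolled for 186 days by the automatic bankruptcy stay (25 November 2006 to 30 May 2007), pushing the deadline to 18 April 2008.
None of the other events listed affects the running of the period under the stated rules.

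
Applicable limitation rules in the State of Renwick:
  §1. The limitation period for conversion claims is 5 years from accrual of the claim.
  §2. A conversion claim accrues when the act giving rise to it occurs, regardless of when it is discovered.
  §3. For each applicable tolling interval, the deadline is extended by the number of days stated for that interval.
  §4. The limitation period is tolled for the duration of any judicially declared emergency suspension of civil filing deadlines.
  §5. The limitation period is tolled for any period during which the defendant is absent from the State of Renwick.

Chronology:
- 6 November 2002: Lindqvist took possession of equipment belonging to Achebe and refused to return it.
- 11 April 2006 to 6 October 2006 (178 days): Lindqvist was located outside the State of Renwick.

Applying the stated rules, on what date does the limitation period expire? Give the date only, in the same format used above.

The limitation period began to run on 6 November 2002.
The untolled deadline — 5 years after 6 November 2002 — is 6 November 2007.
The defendant's absence from the jurisdiction from 11 April 2006 to 6 October 2006 tolled the period for 178 days, extending the deadline to 2 May 2008.

2 May 2008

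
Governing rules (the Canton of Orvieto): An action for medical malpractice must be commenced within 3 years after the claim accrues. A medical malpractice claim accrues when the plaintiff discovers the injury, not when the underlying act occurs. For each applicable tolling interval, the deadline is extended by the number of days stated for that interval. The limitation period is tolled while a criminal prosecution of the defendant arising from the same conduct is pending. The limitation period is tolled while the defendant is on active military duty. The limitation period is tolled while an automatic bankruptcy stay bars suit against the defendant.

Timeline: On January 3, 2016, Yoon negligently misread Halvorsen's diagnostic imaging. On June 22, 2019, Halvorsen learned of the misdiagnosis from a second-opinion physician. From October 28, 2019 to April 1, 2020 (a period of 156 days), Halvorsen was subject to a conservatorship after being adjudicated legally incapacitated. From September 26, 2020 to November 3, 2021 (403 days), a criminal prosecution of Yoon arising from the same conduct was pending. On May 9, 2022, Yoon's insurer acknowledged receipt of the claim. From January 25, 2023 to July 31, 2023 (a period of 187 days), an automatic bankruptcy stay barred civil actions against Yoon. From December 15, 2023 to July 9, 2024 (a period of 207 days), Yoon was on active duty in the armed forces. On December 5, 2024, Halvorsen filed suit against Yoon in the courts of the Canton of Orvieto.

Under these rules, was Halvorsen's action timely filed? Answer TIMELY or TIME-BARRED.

The claim did not accrue until Halvorsen discovered the injury on June 22, 2019; the January 3, 2016 act date does not start the clock under the stated rule.
The untolled deadline — 3 years after June 22, 2019 — is June 22, 2022.
Because the pending criminal prosecution ran from September 26, 2020 to November 3, 2021, the deadline is extended by 403 days to July 30, 2023.
The period was tolled for 187 days by the automatic bankruptcy stay (January 25, 2023 to July 31, 2023), pushing the deadline to February 2, 2024.
Because the defendant's active military service ran from December 15, 2023 to July 9, 2024, the deadline is extended by 207 days to August 27, 2024.
The plaintiff's legal incapacity from October 28, 2019 to April 1, 2020 does not toll the period, because no stated rule makes the plaintiff's incapacity a tolling event.
The other events in the timeline have no effect on the limitation period under the stated rules.
The December 5, 2024 filing falls after the August 27, 2024 deadline; the claim is time-barred.

TIME-BARRED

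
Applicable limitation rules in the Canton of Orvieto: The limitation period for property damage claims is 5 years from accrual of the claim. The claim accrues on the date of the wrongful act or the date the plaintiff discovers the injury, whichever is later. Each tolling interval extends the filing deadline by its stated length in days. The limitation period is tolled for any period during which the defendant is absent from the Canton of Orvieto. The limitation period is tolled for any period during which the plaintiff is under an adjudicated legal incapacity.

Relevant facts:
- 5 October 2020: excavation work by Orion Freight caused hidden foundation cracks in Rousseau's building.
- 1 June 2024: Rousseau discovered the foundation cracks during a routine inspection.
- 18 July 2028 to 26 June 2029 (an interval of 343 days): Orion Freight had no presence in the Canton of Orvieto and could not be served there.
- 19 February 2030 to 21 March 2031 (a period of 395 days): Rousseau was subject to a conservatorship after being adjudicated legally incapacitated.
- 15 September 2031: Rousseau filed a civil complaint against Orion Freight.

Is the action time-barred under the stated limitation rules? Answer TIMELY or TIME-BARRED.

Because discovery on 1 June 2024 post-dates the 5 October 2020 act, accrual under the later-of rule falls on 1 June 2024.
The untolled deadline — 5 years after 1 June 2024 — is 1 June 2029.
Because the defendant's absence from the jurisdiction ran from 18 July 2028 to 26 June 2029, the deadline is extended by 343 days to 10 May 2030.
The plaintiff's legal incapacity from 19 February 2030 to 21 March 2031 tolled the period for 395 days, extending the deadline to 9 June 2031.
Filing on 15 September 2031 missed the 9 June 2031 deadline — the action is time-barred.

TIME-BARRED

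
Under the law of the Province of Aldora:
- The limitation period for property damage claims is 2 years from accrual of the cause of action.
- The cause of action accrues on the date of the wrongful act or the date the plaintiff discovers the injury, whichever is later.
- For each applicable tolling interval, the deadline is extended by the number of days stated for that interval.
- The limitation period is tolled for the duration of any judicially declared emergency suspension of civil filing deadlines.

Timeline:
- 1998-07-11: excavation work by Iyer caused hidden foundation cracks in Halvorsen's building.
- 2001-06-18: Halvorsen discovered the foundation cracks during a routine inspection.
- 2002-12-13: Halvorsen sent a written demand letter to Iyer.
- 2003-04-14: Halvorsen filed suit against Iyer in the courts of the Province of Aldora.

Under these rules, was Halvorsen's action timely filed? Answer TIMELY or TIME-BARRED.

Because discovery on 2001-06-18 post-dates the 1998-07-11 act, accrual under the later-of rule falls on 2001-06-18.
2 years from 2001-06-18 is 2003-06-18.
Nothing else in the chronology tolls or restarts the period.
Halvorsen filed on 2003-04-14, before the 2003-06-18 deadline, so the action is timely.

TIMELY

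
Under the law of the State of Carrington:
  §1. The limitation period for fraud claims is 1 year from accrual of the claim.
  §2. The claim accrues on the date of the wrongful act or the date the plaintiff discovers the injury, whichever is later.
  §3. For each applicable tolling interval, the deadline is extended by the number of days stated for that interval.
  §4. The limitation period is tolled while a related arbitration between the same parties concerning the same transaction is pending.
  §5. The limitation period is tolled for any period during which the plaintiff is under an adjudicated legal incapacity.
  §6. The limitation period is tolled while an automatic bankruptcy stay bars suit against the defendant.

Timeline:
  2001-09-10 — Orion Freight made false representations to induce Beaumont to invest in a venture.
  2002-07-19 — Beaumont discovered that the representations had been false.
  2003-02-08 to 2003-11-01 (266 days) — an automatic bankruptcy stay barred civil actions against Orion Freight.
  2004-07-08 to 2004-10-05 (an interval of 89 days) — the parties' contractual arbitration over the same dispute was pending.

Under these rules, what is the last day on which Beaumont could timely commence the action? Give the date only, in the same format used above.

The claim accrued on 2002-07-19 — the later of the 2001-09-10 act and the 2002-07-19 discovery.
1 year from 2002-07-19 is 2003-07-19.
The period was tolled for 266 days by the automatic bankruptcy stay (2003-02-08 to 2003-11-01), pushing the deadline to 2004-04-10.
The pending related arbitration from 2004-07-08 to 2004-10-05 began after the period had already run on 2004-04-10, so it has no tolling effect.

2004-04-10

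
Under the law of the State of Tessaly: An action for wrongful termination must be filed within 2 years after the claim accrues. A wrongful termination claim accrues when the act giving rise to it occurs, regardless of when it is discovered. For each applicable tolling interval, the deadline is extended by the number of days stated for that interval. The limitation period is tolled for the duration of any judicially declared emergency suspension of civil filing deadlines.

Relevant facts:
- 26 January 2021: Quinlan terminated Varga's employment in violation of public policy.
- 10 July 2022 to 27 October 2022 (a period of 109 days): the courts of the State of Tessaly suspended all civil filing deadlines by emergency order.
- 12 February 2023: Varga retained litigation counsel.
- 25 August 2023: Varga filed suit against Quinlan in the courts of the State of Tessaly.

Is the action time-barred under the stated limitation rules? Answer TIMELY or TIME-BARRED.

The claim accrued on 26 January 2021, the date of the act.
Adding the 2 years base period to 26 January 2021 gives a deadline of 26 January 2023, before any tolling.
Because the emergency suspension of filing deadlines ran from 10 July 2022 to 27 October 2022, the deadline is extended by 109 days to 15 May 2023.
The other events in the timeline have no effect on the limitation period under the stated rules.
Filing on 25 August 2023 missed the 15 May 2023 deadline — the action is time-barred.

TIME-BARRED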